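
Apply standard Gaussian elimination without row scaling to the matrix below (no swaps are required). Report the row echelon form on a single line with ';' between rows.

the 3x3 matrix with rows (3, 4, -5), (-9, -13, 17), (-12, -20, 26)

REF = [3 4 -5; 0 -1 2; 0 0 -2]

Forward elimination:
R2 <- R2 - (-3)*R1:  [  0  -1   2 ]
R3 <- R3 - (-4)*R1:  [  0  -4   6 ]
R3 <- R3 - (4)*R2:  [  0   0  -2 ]
Row echelon form:
[ 3   4  -5 ]
[ 0  -1   2 ]
[ 0   0  -2 ]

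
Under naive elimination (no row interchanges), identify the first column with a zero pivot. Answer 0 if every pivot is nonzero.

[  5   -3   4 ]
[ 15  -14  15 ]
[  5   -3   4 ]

Naive forward elimination:
R2 <- R2 - (3)*R1:  [  0  -5   3 ]
R3 <- R3 - (1)*R1:  [ 0  0  0 ]
Matrix at this point:
[ 5  -3  4 ]
[ 0  -5  3 ]
[ 0   0  0 ]
Pivot entry (3,3) in the last row is zero and there are no rows below to swap with -> zero pivot in column 3 (A is singular).

first zero-pivot column = 3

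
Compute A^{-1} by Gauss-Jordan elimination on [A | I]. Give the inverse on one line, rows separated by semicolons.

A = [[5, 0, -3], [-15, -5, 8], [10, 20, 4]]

inverse = [6/5 2/5 1/10; -14/15 -1/3 -1/30; 5/3 2/3 1/6]

Gauss-Jordan on [A | I]:
R1 <- (1/5)*R1:  [    1     0  -3/5  |   1/5     0     0 ]
R2 <- R2 - (-15)*R1:  [  0  -5  -1  |   3   1   0 ]
R3 <- R3 - (10)*R1:  [  0  20  10  |  -2   0   1 ]
R2 <- (1/-5)*R2:  [    0     1   1/5  |  -3/5  -1/5     0 ]
R3 <- R3 - (20)*R2:  [  0   0   6  |  10   4   1 ]
R3 <- (1/6)*R3:  [   0    0    1  |  5/3  2/3  1/6 ]
R1 <- R1 - (-3/5)*R3:  [    1     0     0  |   6/5   2/5  1/10 ]
R2 <- R2 - (1/5)*R3:  [      0       1       0  |  -14/15    -1/3   -1/30 ]
Right block of [I | A^{-1}] is the inverse:
[    6/5   2/5   1/10 ]
[ -14/15  -1/3  -1/30 ]
[    5/3   2/3    1/6 ]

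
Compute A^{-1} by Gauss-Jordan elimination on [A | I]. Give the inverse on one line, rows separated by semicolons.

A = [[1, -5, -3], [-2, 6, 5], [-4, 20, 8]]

Gauss-Jordan on [A | I]:
R2 <- R2 - (-2)*R1:  [  0  -4  -1  |   2   1   0 ]
R3 <- R3 - (-4)*R1:  [  0   0  -4  |   4   0   1 ]
R2 <- (1/-4)*R2:  [    0     1   1/4  |  -1/2  -1/4     0 ]
R1 <- R1 - (-5)*R2:  [    1     0  -7/4  |  -3/2  -5/4     0 ]
R3 <- (1/-4)*R3:  [    0     0     1  |    -1     0  -1/4 ]
R1 <- R1 - (-7/4)*R3:  [     1      0      0  |  -13/4   -5/4  -7/16 ]
R2 <- R2 - (1/4)*R3:  [    0     1     0  |  -1/4  -1/4  1/16 ]
Right block of [I | A^{-1}] is the inverse:
[ -13/4  -5/4  -7/16 ]
[  -1/4  -1/4   1/16 ]
[    -1     0   -1/4 ]

inverse = [-13/4 -5/4 -7/16; -1/4 -1/4 1/16; -1 0 -1/4]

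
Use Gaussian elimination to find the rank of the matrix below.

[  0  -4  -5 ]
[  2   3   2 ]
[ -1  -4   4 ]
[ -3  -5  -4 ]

Row reduction:
R1 <-> R2   (pivot in column 1 was zero)
[  2   3   2 ]
[  0  -4  -5 ]
[ -1  -4   4 ]
[ -3  -5  -4 ]
R3 <- R3 - (-1/2)*R1:  [    0  -5/2     5 ]
R4 <- R4 - (-3/2)*R1:  [    0  -1/2    -1 ]
R3 <- R3 - (5/8)*R2:  [    0     0  65/8 ]
R4 <- R4 - (1/8)*R2:  [    0     0  -3/8 ]
R4 <- R4 - (-3/65)*R3:  [ 0  0  0 ]
Row echelon form:
[ 2   3     2 ]
[ 0  -4    -5 ]
[ 0   0  65/8 ]
[ 0   0     0 ]
Nonzero rows / pivot columns: 3

rank(A) = 3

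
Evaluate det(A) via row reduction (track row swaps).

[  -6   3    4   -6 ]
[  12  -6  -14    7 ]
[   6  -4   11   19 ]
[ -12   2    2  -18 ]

det(A) = -108

Forward elimination:
R2 <- R2 - (-2)*R1:  [  0   0  -6  -5 ]
R3 <- R3 - (-1)*R1:  [  0  -1  15  13 ]
R4 <- R4 - (2)*R1:  [  0  -4  -6  -6 ]
R2 <-> R3   (pivot in column 2 was zero)
[ -6   3   4  -6 ]
[  0  -1  15  13 ]
[  0   0  -6  -5 ]
[  0  -4  -6  -6 ]
R4 <- R4 - (4)*R2:  [   0    0  -66  -58 ]
R4 <- R4 - (11)*R3:  [  0   0   0  -3 ]
Upper-triangular form:
[ -6   3   4  -6 ]
[  0  -1  15  13 ]
[  0   0  -6  -5 ]
[  0   0   0  -3 ]
det(A) = (-1)^1 * (-6) * (-1) * (-6) * (-3) = -108  (1 row swap -> sign -1)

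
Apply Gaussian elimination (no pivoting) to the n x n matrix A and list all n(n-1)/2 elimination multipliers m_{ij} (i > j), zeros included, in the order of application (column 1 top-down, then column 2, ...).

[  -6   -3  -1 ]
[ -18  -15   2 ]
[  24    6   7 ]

multipliers: 3, -4, 1

Forward elimination:
R2 <- R2 - (3)*R1:  [  0  -6   5 ]
R3 <- R3 - (-4)*R1:  [  0  -6   3 ]
R3 <- R3 - (1)*R2:  [  0   0  -2 ]
Multipliers (in order of application): m_{21} = 3, m_{31} = -4, m_{32} = 1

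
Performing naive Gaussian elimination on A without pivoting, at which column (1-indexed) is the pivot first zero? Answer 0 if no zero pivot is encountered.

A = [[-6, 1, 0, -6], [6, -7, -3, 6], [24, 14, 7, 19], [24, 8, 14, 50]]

Naive forward elimination:
R2 <- R2 - (-1)*R1:  [  0  -6  -3   0 ]
R3 <- R3 - (-4)*R1:  [  0  18   7  -5 ]
R4 <- R4 - (-4)*R1:  [  0  12  14  26 ]
R3 <- R3 - (-3)*R2:  [  0   0  -2  -5 ]
R4 <- R4 - (-2)*R2:  [  0   0   8  26 ]
R4 <- R4 - (-4)*R3:  [ 0  0  0  6 ]
All pivots nonzero; naive elimination completes without hitting a zero pivot.

first zero-pivot column = 0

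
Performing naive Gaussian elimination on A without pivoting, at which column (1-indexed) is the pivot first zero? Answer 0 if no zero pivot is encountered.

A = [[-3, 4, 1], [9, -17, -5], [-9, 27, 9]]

Naive forward elimination:
R2 <- R2 - (-3)*R1:  [  0  -5  -2 ]
R3 <- R3 - (3)*R1:  [  0  15   6 ]
R3 <- R3 - (-3)*R2:  [ 0  0  0 ]
Matrix at this point:
[ -3   4   1 ]
[  0  -5  -2 ]
[  0   0   0 ]
Pivot entry (3,3) in the last row is zero and there are no rows below to swap with -> zero pivot in column 3 (A is singular).

first zero-pivot column = 3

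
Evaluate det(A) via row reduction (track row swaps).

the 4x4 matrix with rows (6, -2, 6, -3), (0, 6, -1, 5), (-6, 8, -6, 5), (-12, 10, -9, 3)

Forward elimination:
R3 <- R3 - (-1)*R1:  [ 0  6  0  2 ]
R4 <- R4 - (-2)*R1:  [  0   6   3  -3 ]
R3 <- R3 - (1)*R2:  [  0   0   1  -3 ]
R4 <- R4 - (1)*R2:  [  0   0   4  -8 ]
R4 <- R4 - (4)*R3:  [ 0  0  0  4 ]
Upper-triangular form:
[ 6  -2   6  -3 ]
[ 0   6  -1   5 ]
[ 0   0   1  -3 ]
[ 0   0   0   4 ]
det(A) = (-1)^0 * (6) * (6) * (1) * (4) = 144  (0 row swaps -> sign +1)

det(A) = 144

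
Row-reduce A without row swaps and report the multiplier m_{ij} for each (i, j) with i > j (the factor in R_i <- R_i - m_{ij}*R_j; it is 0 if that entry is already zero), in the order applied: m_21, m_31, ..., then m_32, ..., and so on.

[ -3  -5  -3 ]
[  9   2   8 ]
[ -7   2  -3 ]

Forward elimination:
R2 <- R2 - (-3)*R1:  [   0  -13   -1 ]
R3 <- R3 - (7/3)*R1:  [    0  41/3     4 ]
R3 <- R3 - (-41/39)*R2:  [      0       0  115/39 ]
Multipliers (in order of application): m_{21} = -3, m_{31} = 7/3, m_{32} = -41/39

multipliers: -3, 7/3, -41/39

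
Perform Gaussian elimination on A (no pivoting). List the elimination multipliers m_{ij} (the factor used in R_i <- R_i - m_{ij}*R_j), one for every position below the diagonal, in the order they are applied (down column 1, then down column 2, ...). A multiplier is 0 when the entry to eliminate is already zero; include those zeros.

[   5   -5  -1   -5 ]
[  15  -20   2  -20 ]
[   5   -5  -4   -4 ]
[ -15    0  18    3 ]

Forward elimination:
R2 <- R2 - (3)*R1:  [  0  -5   5  -5 ]
R3 <- R3 - (1)*R1:  [  0   0  -3   1 ]
R4 <- R4 - (-3)*R1:  [   0  -15   15  -12 ]
R3: entry in column 2 is already 0 -> m_{32} = 0 (no row operation needed)
R4 <- R4 - (3)*R2:  [ 0  0  0  3 ]
R4: entry in column 3 is already 0 -> m_{43} = 0 (no row operation needed)
Multipliers (in order of application): m_{21} = 3, m_{31} = 1, m_{41} = -3, m_{32} = 0, m_{42} = 3, m_{43} = 0

multipliers: 3, 1, -3, 0, 3, 0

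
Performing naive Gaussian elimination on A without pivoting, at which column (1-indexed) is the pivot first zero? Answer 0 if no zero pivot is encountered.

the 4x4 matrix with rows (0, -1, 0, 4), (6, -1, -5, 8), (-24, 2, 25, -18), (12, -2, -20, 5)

Naive forward elimination:
Pivot entry (1,1) is zero but row 2 has 6 in column 1 -> naive elimination stops; a row interchange (e.g. R1 <-> R2) would be required here.

first zero-pivot column = 1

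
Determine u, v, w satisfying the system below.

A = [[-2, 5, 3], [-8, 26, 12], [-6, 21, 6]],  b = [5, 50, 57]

(4, 5, -4)

Forward elimination on [A|b]:
R2 <- R2 - (4)*R1:  [  0   6   0  30 ]
R3 <- R3 - (3)*R1:  [  0   6  -3  42 ]
R3 <- R3 - (1)*R2:  [  0   0  -3  12 ]
Row echelon form:
[ -2  5   3  |   5 ]
[  0  6   0  |  30 ]
[  0  0  -3  |  12 ]
Back-substitution:
w = (12) / -3 = -4
v = (30) / 6 = 5
u = (5 - (5)*(5) - (3)*(-4)) / -2 = 4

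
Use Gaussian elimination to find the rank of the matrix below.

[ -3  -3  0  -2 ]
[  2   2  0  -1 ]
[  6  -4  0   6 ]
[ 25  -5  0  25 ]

Row reduction:
R2 <- R2 - (-2/3)*R1:  [    0     0     0  -7/3 ]
R3 <- R3 - (-2)*R1:  [   0  -10    0    2 ]
R4 <- R4 - (-25/3)*R1:  [    0   -30     0  25/3 ]
R2 <-> R3   (pivot in column 2 was zero)
[ -3   -3  0    -2 ]
[  0  -10  0     2 ]
[  0    0  0  -7/3 ]
[  0  -30  0  25/3 ]
R4 <- R4 - (3)*R2:  [   0    0    0  7/3 ]
R4 <- R4 - (-1)*R3:  [ 0  0  0  0 ]
Row echelon form:
[ -3   -3  0    -2 ]
[  0  -10  0     2 ]
[  0    0  0  -7/3 ]
[  0    0  0     0 ]
Nonzero rows / pivot columns: 3

rank(A) = 3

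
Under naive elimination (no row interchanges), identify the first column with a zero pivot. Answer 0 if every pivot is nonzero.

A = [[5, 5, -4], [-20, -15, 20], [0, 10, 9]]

Naive forward elimination:
R2 <- R2 - (-4)*R1:  [ 0  5  4 ]
R3 <- R3 - (2)*R2:  [ 0  0  1 ]
All pivots nonzero; naive elimination completes without hitting a zero pivot.

first zero-pivot column = 0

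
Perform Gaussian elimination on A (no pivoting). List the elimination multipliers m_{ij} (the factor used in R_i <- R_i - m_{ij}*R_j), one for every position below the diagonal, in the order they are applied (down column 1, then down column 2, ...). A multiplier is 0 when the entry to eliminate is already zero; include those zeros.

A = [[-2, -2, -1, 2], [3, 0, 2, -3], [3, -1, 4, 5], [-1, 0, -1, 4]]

multipliers: -3/2, -3/2, 1/2, 4/3, -1/3, -2/11

Forward elimination:
R2 <- R2 - (-3/2)*R1:  [   0   -3  1/2    0 ]
R3 <- R3 - (-3/2)*R1:  [   0   -4  5/2    8 ]
R4 <- R4 - (1/2)*R1:  [    0     1  -1/2     3 ]
R3 <- R3 - (4/3)*R2:  [    0     0  11/6     8 ]
R4 <- R4 - (-1/3)*R2:  [    0     0  -1/3     3 ]
R4 <- R4 - (-2/11)*R3:  [     0      0      0  49/11 ]
Multipliers (in order of application): m_{21} = -3/2, m_{31} = -3/2, m_{41} = 1/2, m_{32} = 4/3, m_{42} = -1/3, m_{43} = -2/11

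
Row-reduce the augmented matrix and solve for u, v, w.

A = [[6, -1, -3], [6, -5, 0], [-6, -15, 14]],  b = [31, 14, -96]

Forward elimination on [A|b]:
R2 <- R2 - (1)*R1:  [   0   -4    3  -17 ]
R3 <- R3 - (-1)*R1:  [   0  -16   11  -65 ]
R3 <- R3 - (4)*R2:  [  0   0  -1   3 ]
Row echelon form:
[ 6  -1  -3  |   31 ]
[ 0  -4   3  |  -17 ]
[ 0   0  -1  |    3 ]
Back-substitution:
w = (3) / -1 = -3
v = (-17 - (3)*(-3)) / -4 = 2
u = (31 - (-1)*(2) - (-3)*(-3)) / 6 = 4

(4, 2, -3)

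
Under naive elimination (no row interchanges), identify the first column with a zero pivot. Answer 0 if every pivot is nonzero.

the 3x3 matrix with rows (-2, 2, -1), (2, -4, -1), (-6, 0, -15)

Naive forward elimination:
R2 <- R2 - (-1)*R1:  [  0  -2  -2 ]
R3 <- R3 - (3)*R1:  [   0   -6  -12 ]
R3 <- R3 - (3)*R2:  [  0   0  -6 ]
All pivots nonzero; naive elimination completes without hitting a zero pivot.

first zero-pivot column = 0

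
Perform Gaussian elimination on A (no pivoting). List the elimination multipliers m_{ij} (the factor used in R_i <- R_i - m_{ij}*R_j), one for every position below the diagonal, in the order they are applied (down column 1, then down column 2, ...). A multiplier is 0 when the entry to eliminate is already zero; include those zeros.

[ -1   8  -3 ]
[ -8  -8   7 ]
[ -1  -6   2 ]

Forward elimination:
R2 <- R2 - (8)*R1:  [   0  -72   31 ]
R3 <- R3 - (1)*R1:  [   0  -14    5 ]
R3 <- R3 - (7/36)*R2:  [      0       0  -37/36 ]
Multipliers (in order of application): m_{21} = 8, m_{31} = 1, m_{32} = 7/36

multipliers: 8, 1, 7/36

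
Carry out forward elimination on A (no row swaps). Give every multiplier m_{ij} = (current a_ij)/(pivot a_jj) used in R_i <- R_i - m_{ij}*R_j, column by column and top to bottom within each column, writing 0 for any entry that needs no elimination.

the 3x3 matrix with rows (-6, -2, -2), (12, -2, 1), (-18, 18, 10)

Forward elimination:
R2 <- R2 - (-2)*R1:  [  0  -6  -3 ]
R3 <- R3 - (3)*R1:  [  0  24  16 ]
R3 <- R3 - (-4)*R2:  [ 0  0  4 ]
Multipliers (in order of application): m_{21} = -2, m_{31} = 3, m_{32} = -4

multipliers: -2, 3, -4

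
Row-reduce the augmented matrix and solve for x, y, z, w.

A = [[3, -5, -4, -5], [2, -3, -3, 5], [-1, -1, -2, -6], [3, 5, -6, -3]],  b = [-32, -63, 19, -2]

Forward elimination on [A|b]:
R2 <- R2 - (2/3)*R1:  [      0     1/3    -1/3    25/3  -125/3 ]
R3 <- R3 - (-1/3)*R1:  [     0   -8/3  -10/3  -23/3   25/3 ]
R4 <- R4 - (1)*R1:  [  0  10  -2   2  30 ]
R3 <- R3 - (-8)*R2:  [    0     0    -6    59  -325 ]
R4 <- R4 - (30)*R2:  [    0     0     8  -248  1280 ]
R4 <- R4 - (-4/3)*R3:  [      0       0       0  -508/3  2540/3 ]
Row echelon form:
[ 3   -5    -4      -5  |     -32 ]
[ 0  1/3  -1/3    25/3  |  -125/3 ]
[ 0    0    -6      59  |    -325 ]
[ 0    0     0  -508/3  |  2540/3 ]
Back-substitution:
w = (2540/3) / (-508/3) = -5
z = (-325 - (59)*(-5)) / -6 = 5
y = (-125/3 - (-1/3)*(5) - (25/3)*(-5)) / (1/3) = 5
x = (-32 - (-5)*(5) - (-4)*(5) - (-5)*(-5)) / 3 = -4

(-4, 5, 5, -5)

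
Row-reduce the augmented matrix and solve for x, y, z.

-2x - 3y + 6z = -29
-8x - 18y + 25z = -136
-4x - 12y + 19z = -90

Forward elimination on [A|b]:
R2 <- R2 - (4)*R1:  [   0   -6    1  -20 ]
R3 <- R3 - (2)*R1:  [   0   -6    7  -32 ]
R3 <- R3 - (1)*R2:  [   0    0    6  -12 ]
Row echelon form:
[ -2  -3  6  |  -29 ]
[  0  -6  1  |  -20 ]
[  0   0  6  |  -12 ]
Back-substitution:
z = (-12) / 6 = -2
y = (-20 - (1)*(-2)) / -6 = 3
x = (-29 - (-3)*(3) - (6)*(-2)) / -2 = 4

(4, 3, -2)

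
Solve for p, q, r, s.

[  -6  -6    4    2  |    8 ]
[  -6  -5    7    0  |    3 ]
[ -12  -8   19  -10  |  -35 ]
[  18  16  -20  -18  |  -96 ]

Forward elimination on [A|b]:
R2 <- R2 - (1)*R1:  [  0   1   3  -2  -5 ]
R3 <- R3 - (2)*R1:  [   0    4   11  -14  -51 ]
R4 <- R4 - (-3)*R1:  [   0   -2   -8  -12  -72 ]
R3 <- R3 - (4)*R2:  [   0    0   -1   -6  -31 ]
R4 <- R4 - (-2)*R2:  [   0    0   -2  -16  -82 ]
R4 <- R4 - (2)*R3:  [   0    0    0   -4  -20 ]
Row echelon form:
[ -6  -6   4   2  |    8 ]
[  0   1   3  -2  |   -5 ]
[  0   0  -1  -6  |  -31 ]
[  0   0   0  -4  |  -20 ]
Back-substitution:
s = (-20) / -4 = 5
r = (-31 - (-6)*(5)) / -1 = 1
q = (-5 - (3)*(1) - (-2)*(5)) / 1 = 2
p = (8 - (-6)*(2) - (4)*(1) - (2)*(5)) / -6 = -1

(-1, 2, 1, 5)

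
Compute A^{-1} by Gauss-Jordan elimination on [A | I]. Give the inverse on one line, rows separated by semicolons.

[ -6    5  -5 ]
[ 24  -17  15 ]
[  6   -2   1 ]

Gauss-Jordan on [A | I]:
R1 <- (1/-6)*R1:  [    1  -5/6   5/6  |  -1/6     0     0 ]
R2 <- R2 - (24)*R1:  [  0   3  -5  |   4   1   0 ]
R3 <- R3 - (6)*R1:  [  0   3  -4  |   1   0   1 ]
R2 <- (1/3)*R2:  [    0     1  -5/3  |   4/3   1/3     0 ]
R1 <- R1 - (-5/6)*R2:  [     1      0   -5/9  |  17/18   5/18      0 ]
R3 <- R3 - (3)*R2:  [  0   0   1  |  -3  -1   1 ]
R1 <- R1 - (-5/9)*R3:  [      1       0       0  |  -13/18   -5/18     5/9 ]
R2 <- R2 - (-5/3)*R3:  [     0      1      0  |  -11/3   -4/3    5/3 ]
Right block of [I | A^{-1}] is the inverse:
[ -13/18  -5/18  5/9 ]
[  -11/3   -4/3  5/3 ]
[     -3     -1    1 ]

inverse = [-13/18 -5/18 5/9; -11/3 -4/3 5/3; -3 -1 1]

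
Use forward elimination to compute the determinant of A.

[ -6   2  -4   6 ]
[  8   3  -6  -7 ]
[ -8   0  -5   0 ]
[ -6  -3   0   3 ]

Forward elimination:
R2 <- R2 - (-4/3)*R1:  [     0   17/3  -34/3      1 ]
R3 <- R3 - (4/3)*R1:  [    0  -8/3   1/3    -8 ]
R4 <- R4 - (1)*R1:  [  0  -5   4  -3 ]
R3 <- R3 - (-8/17)*R2:  [       0        0       -5  -128/17 ]
R4 <- R4 - (-15/17)*R2:  [      0       0      -6  -36/17 ]
R4 <- R4 - (6/5)*R3:  [      0       0       0  588/85 ]
Upper-triangular form:
[ -6     2     -4        6 ]
[  0  17/3  -34/3        1 ]
[  0     0     -5  -128/17 ]
[  0     0      0   588/85 ]
det(A) = (-1)^0 * (-6) * (17/3) * (-5) * (588/85) = 1176  (0 row swaps -> sign +1)

det(A) = 1176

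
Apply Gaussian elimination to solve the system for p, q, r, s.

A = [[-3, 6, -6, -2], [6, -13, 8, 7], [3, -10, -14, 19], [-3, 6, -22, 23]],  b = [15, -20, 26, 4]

Forward elimination on [A|b]:
R2 <- R2 - (-2)*R1:  [  0  -1  -4   3  10 ]
R3 <- R3 - (-1)*R1:  [   0   -4  -20   17   41 ]
R4 <- R4 - (1)*R1:  [   0    0  -16   25  -11 ]
R3 <- R3 - (4)*R2:  [  0   0  -4   5   1 ]
R4 <- R4 - (4)*R3:  [   0    0    0    5  -15 ]
Row echelon form:
[ -3   6  -6  -2  |   15 ]
[  0  -1  -4   3  |   10 ]
[  0   0  -4   5  |    1 ]
[  0   0   0   5  |  -15 ]
Back-substitution:
s = (-15) / 5 = -3
r = (1 - (5)*(-3)) / -4 = -4
q = (10 - (-4)*(-4) - (3)*(-3)) / -1 = -3
p = (15 - (6)*(-3) - (-6)*(-4) - (-2)*(-3)) / -3 = -1

(-1, -3, -4, -3)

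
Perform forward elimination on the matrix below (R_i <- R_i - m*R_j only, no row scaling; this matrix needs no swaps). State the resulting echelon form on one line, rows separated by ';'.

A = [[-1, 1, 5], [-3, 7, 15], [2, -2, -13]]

Forward elimination:
R2 <- R2 - (3)*R1:  [ 0  4  0 ]
R3 <- R3 - (-2)*R1:  [  0   0  -3 ]
Row echelon form:
[ -1  1   5 ]
[  0  4   0 ]
[  0  0  -3 ]

REF = [-1 1 5; 0 4 0; 0 0 -3]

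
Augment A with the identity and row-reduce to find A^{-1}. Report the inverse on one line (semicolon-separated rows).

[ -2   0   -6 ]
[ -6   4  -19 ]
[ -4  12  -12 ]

Gauss-Jordan on [A | I]:
R1 <- (1/-2)*R1:  [    1     0     3  |  -1/2     0     0 ]
R2 <- R2 - (-6)*R1:  [  0   4  -1  |  -3   1   0 ]
R3 <- R3 - (-4)*R1:  [  0  12   0  |  -2   0   1 ]
R2 <- (1/4)*R2:  [    0     1  -1/4  |  -3/4   1/4     0 ]
R3 <- R3 - (12)*R2:  [  0   0   3  |   7  -3   1 ]
R3 <- (1/3)*R3:  [   0    0    1  |  7/3   -1  1/3 ]
R1 <- R1 - (3)*R3:  [     1      0      0  |  -15/2      3     -1 ]
R2 <- R2 - (-1/4)*R3:  [    0     1     0  |  -1/6     0  1/12 ]
Right block of [I | A^{-1}] is the inverse:
[ -15/2   3    -1 ]
[  -1/6   0  1/12 ]
[   7/3  -1   1/3 ]

inverse = [-15/2 3 -1; -1/6 0 1/12; 7/3 -1 1/3]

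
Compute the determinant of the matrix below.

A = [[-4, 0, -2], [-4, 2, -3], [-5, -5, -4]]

det(A) = 32

Forward elimination:
R2 <- R2 - (1)*R1:  [  0   2  -1 ]
R3 <- R3 - (5/4)*R1:  [    0    -5  -3/2 ]
R3 <- R3 - (-5/2)*R2:  [  0   0  -4 ]
Upper-triangular form:
[ -4  0  -2 ]
[  0  2  -1 ]
[  0  0  -4 ]
det(A) = (-1)^0 * (-4) * (2) * (-4) = 32  (0 row swaps -> sign +1)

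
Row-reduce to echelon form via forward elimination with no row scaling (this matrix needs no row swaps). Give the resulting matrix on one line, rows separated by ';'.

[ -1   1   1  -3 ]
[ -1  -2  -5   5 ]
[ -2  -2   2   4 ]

Forward elimination:
R2 <- R2 - (1)*R1:  [  0  -3  -6   8 ]
R3 <- R3 - (2)*R1:  [  0  -4   0  10 ]
R3 <- R3 - (4/3)*R2:  [    0     0     8  -2/3 ]
Row echelon form:
[ -1   1   1    -3 ]
[  0  -3  -6     8 ]
[  0   0   8  -2/3 ]

REF = [-1 1 1 -3; 0 -3 -6 8; 0 0 8 -2/3]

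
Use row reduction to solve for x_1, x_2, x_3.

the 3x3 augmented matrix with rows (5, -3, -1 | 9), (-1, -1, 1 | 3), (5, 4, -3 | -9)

(1, -2, 2)

Forward elimination on [A|b]:
R2 <- R2 - (-1/5)*R1:  [    0  -8/5   4/5  24/5 ]
R3 <- R3 - (1)*R1:  [   0    7   -2  -18 ]
R3 <- R3 - (-35/8)*R2:  [   0    0  3/2    3 ]
Row echelon form:
[ 5    -3   -1  |     9 ]
[ 0  -8/5  4/5  |  24/5 ]
[ 0     0  3/2  |     3 ]
Back-substitution:
x_3 = (3) / (3/2) = 2
x_2 = (24/5 - (4/5)*(2)) / (-8/5) = -2
x_1 = (9 - (-3)*(-2) - (-1)*(2)) / 5 = 1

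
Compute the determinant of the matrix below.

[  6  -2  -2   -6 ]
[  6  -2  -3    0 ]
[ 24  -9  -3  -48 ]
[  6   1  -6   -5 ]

Forward elimination:
R2 <- R2 - (1)*R1:  [  0   0  -1   6 ]
R3 <- R3 - (4)*R1:  [   0   -1    5  -24 ]
R4 <- R4 - (1)*R1:  [  0   3  -4   1 ]
R2 <-> R3   (pivot in column 2 was zero)
[ 6  -2  -2   -6 ]
[ 0  -1   5  -24 ]
[ 0   0  -1    6 ]
[ 0   3  -4    1 ]
R4 <- R4 - (-3)*R2:  [   0    0   11  -71 ]
R4 <- R4 - (-11)*R3:  [  0   0   0  -5 ]
Upper-triangular form:
[ 6  -2  -2   -6 ]
[ 0  -1   5  -24 ]
[ 0   0  -1    6 ]
[ 0   0   0   -5 ]
det(A) = (-1)^1 * (6) * (-1) * (-1) * (-5) = 30  (1 row swap -> sign -1)

det(A) = 30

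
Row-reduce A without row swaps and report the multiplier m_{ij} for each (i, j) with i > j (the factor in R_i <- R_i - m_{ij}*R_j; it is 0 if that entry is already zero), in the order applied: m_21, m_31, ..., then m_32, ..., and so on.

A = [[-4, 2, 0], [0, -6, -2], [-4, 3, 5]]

multipliers: 0, 1, -1/6

Forward elimination:
R2: entry in column 1 is already 0 -> m_{21} = 0 (no row operation needed)
R3 <- R3 - (1)*R1:  [ 0  1  5 ]
R3 <- R3 - (-1/6)*R2:  [    0     0  14/3 ]
Multipliers (in order of application): m_{21} = 0, m_{31} = 1, m_{32} = -1/6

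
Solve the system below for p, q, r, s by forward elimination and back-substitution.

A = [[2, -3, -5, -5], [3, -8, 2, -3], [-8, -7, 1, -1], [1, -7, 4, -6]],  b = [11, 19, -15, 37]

(2, 1, 3, -5)

Forward elimination on [A|b]:
R2 <- R2 - (3/2)*R1:  [    0  -7/2  19/2   9/2   5/2 ]
R3 <- R3 - (-4)*R1:  [   0  -19  -19  -21   29 ]
R4 <- R4 - (1/2)*R1:  [     0  -11/2   13/2   -7/2   63/2 ]
R3 <- R3 - (38/7)*R2:  [      0       0  -494/7  -318/7   108/7 ]
R4 <- R4 - (11/7)*R2:  [     0      0  -59/7  -74/7  193/7 ]
R4 <- R4 - (59/494)*R3:  [         0          0          0  -1271/247   6355/247 ]
Row echelon form:
[ 2    -3      -5         -5  |        11 ]
[ 0  -7/2    19/2        9/2  |       5/2 ]
[ 0     0  -494/7     -318/7  |     108/7 ]
[ 0     0       0  -1271/247  |  6355/247 ]
Back-substitution:
s = (6355/247) / (-1271/247) = -5
r = (108/7 - (-318/7)*(-5)) / (-494/7) = 3
q = (5/2 - (19/2)*(3) - (9/2)*(-5)) / (-7/2) = 1
p = (11 - (-3)*(1) - (-5)*(3) - (-5)*(-5)) / 2 = 2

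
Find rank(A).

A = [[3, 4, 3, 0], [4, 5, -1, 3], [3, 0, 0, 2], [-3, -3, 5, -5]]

Row reduction:
R2 <- R2 - (4/3)*R1:  [    0  -1/3    -5     3 ]
R3 <- R3 - (1)*R1:  [  0  -4  -3   2 ]
R4 <- R4 - (-1)*R1:  [  0   1   8  -5 ]
R3 <- R3 - (12)*R2:  [   0    0   57  -34 ]
R4 <- R4 - (-3)*R2:  [  0   0  -7   4 ]
R4 <- R4 - (-7/57)*R3:  [      0       0       0  -10/57 ]
Row echelon form:
[ 3     4   3       0 ]
[ 0  -1/3  -5       3 ]
[ 0     0  57     -34 ]
[ 0     0   0  -10/57 ]
Nonzero rows / pivot columns: 4

rank(A) = 4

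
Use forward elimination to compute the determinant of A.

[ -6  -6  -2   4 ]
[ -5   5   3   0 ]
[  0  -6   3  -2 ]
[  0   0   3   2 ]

det(A) = -1416

Forward elimination:
R2 <- R2 - (5/6)*R1:  [     0     10   14/3  -10/3 ]
R3 <- R3 - (-3/5)*R2:  [    0     0  29/5    -4 ]
R4 <- R4 - (15/29)*R3:  [      0       0       0  118/29 ]
Upper-triangular form:
[ -6  -6    -2       4 ]
[  0  10  14/3   -10/3 ]
[  0   0  29/5      -4 ]
[  0   0     0  118/29 ]
det(A) = (-1)^0 * (-6) * (10) * (29/5) * (118/29) = -1416  (0 row swaps -> sign +1)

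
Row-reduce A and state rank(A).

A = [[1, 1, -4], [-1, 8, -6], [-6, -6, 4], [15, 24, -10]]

Row reduction:
R2 <- R2 - (-1)*R1:  [   0    9  -10 ]
R3 <- R3 - (-6)*R1:  [   0    0  -20 ]
R4 <- R4 - (15)*R1:  [  0   9  50 ]
R4 <- R4 - (1)*R2:  [  0   0  60 ]
R4 <- R4 - (-3)*R3:  [ 0  0  0 ]
Row echelon form:
[ 1  1   -4 ]
[ 0  9  -10 ]
[ 0  0  -20 ]
[ 0  0    0 ]
Nonzero rows / pivot columns: 3

rank(A) = 3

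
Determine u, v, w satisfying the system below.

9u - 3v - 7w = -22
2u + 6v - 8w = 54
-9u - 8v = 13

Forward elimination on [A|b]:
R2 <- R2 - (2/9)*R1:  [     0   20/3  -58/9  530/9 ]
R3 <- R3 - (-1)*R1:  [   0  -11   -7   -9 ]
R3 <- R3 - (-33/20)*R2:  [       0        0  -529/30    529/6 ]
Row echelon form:
[ 9    -3       -7  |    -22 ]
[ 0  20/3    -58/9  |  530/9 ]
[ 0     0  -529/30  |  529/6 ]
Back-substitution:
w = (529/6) / (-529/30) = -5
v = (530/9 - (-58/9)*(-5)) / (20/3) = 4
u = (-22 - (-3)*(4) - (-7)*(-5)) / 9 = -5

(-5, 4, -5)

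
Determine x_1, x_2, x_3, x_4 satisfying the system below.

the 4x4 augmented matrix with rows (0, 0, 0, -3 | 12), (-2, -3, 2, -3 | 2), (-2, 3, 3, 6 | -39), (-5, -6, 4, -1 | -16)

(0, 0, -5, -4)

Forward elimination on [A|b]:
R1 <-> R2   (pivot in column 1 was zero)
[ -2  -3  2  -3    2 ]
[  0   0  0  -3   12 ]
[ -2   3  3   6  -39 ]
[ -5  -6  4  -1  -16 ]
R3 <- R3 - (1)*R1:  [   0    6    1    9  -41 ]
R4 <- R4 - (5/2)*R1:  [    0   3/2    -1  13/2   -21 ]
R2 <-> R3   (pivot in column 2 was zero)
[ -2   -3   2    -3    2 ]
[  0    6   1     9  -41 ]
[  0    0   0    -3   12 ]
[  0  3/2  -1  13/2  -21 ]
R4 <- R4 - (1/4)*R2:  [     0      0   -5/4   17/4  -43/4 ]
R3 <-> R4   (pivot in column 3 was zero)
[ -2  -3     2    -3      2 ]
[  0   6     1     9    -41 ]
[  0   0  -5/4  17/4  -43/4 ]
[  0   0     0    -3     12 ]
Row echelon form:
[ -2  -3     2    -3  |      2 ]
[  0   6     1     9  |    -41 ]
[  0   0  -5/4  17/4  |  -43/4 ]
[  0   0     0    -3  |     12 ]
Back-substitution:
x_4 = (12) / -3 = -4
x_3 = (-43/4 - (17/4)*(-4)) / (-5/4) = -5
x_2 = (-41 - (1)*(-5) - (9)*(-4)) / 6 = 0
x_1 = (2 - (-3)*(0) - (2)*(-5) - (-3)*(-4)) / -2 = 0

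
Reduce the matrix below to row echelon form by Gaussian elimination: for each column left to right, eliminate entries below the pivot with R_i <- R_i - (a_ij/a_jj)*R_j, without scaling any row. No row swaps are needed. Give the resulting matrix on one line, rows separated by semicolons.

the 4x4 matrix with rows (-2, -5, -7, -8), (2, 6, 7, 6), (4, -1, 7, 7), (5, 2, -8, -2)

Forward elimination:
R2 <- R2 - (-1)*R1:  [  0   1   0  -2 ]
R3 <- R3 - (-2)*R1:  [   0  -11   -7   -9 ]
R4 <- R4 - (-5/2)*R1:  [     0  -21/2  -51/2    -22 ]
R3 <- R3 - (-11)*R2:  [   0    0   -7  -31 ]
R4 <- R4 - (-21/2)*R2:  [     0      0  -51/2    -43 ]
R4 <- R4 - (51/14)*R3:  [      0       0       0  979/14 ]
Row echelon form:
[ -2  -5  -7      -8 ]
[  0   1   0      -2 ]
[  0   0  -7     -31 ]
[  0   0   0  979/14 ]

REF = [-2 -5 -7 -8; 0 1 0 -2; 0 0 -7 -31; 0 0 0 979/14]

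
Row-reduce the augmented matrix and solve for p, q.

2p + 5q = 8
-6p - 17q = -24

(4, 0)

Forward elimination on [A|b]:
R2 <- R2 - (-3)*R1:  [  0  -2   0 ]
Row echelon form:
[ 2   5  |  8 ]
[ 0  -2  |  0 ]
Back-substitution:
q = (0) / -2 = 0
p = (8 - (5)*(0)) / 2 = 4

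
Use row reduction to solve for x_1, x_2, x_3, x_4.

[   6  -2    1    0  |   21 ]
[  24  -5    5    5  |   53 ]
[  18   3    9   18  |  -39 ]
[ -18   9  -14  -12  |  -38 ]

(2, -4, 1, -4)

Forward elimination on [A|b]:
R2 <- R2 - (4)*R1:  [   0    3    1    5  -31 ]
R3 <- R3 - (3)*R1:  [    0     9     6    18  -102 ]
R4 <- R4 - (-3)*R1:  [   0    3  -11  -12   25 ]
R3 <- R3 - (3)*R2:  [  0   0   3   3  -9 ]
R4 <- R4 - (1)*R2:  [   0    0  -12  -17   56 ]
R4 <- R4 - (-4)*R3:  [  0   0   0  -5  20 ]
Row echelon form:
[ 6  -2  1   0  |   21 ]
[ 0   3  1   5  |  -31 ]
[ 0   0  3   3  |   -9 ]
[ 0   0  0  -5  |   20 ]
Back-substitution:
x_4 = (20) / -5 = -4
x_3 = (-9 - (3)*(-4)) / 3 = 1
x_2 = (-31 - (1)*(1) - (5)*(-4)) / 3 = -4
x_1 = (21 - (-2)*(-4) - (1)*(1)) / 6 = 2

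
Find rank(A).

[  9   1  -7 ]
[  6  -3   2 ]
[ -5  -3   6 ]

rank(A) = 3

Row reduction:
R2 <- R2 - (2/3)*R1:  [     0  -11/3   20/3 ]
R3 <- R3 - (-5/9)*R1:  [     0  -22/9   19/9 ]
R3 <- R3 - (2/3)*R2:  [    0     0  -7/3 ]
Row echelon form:
[ 9      1    -7 ]
[ 0  -11/3  20/3 ]
[ 0      0  -7/3 ]
Nonzero rows / pivot columns: 3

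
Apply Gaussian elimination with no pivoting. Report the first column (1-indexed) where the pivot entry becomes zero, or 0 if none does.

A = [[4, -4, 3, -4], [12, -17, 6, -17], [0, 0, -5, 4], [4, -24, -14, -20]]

first zero-pivot column = 4

Naive forward elimination:
R2 <- R2 - (3)*R1:  [  0  -5  -3  -5 ]
R4 <- R4 - (1)*R1:  [   0  -20  -17  -16 ]
R4 <- R4 - (4)*R2:  [  0   0  -5   4 ]
R4 <- R4 - (1)*R3:  [ 0  0  0  0 ]
Matrix at this point:
[ 4  -4   3  -4 ]
[ 0  -5  -3  -5 ]
[ 0   0  -5   4 ]
[ 0   0   0   0 ]
Pivot entry (4,4) in the last row is zero and there are no rows below to swap with -> zero pivot in column 4 (A is singular).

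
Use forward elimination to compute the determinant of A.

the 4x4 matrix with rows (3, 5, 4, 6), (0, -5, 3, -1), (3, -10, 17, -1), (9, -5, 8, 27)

Forward elimination:
R3 <- R3 - (1)*R1:  [   0  -15   13   -7 ]
R4 <- R4 - (3)*R1:  [   0  -20   -4    9 ]
R3 <- R3 - (3)*R2:  [  0   0   4  -4 ]
R4 <- R4 - (4)*R2:  [   0    0  -16   13 ]
R4 <- R4 - (-4)*R3:  [  0   0   0  -3 ]
Upper-triangular form:
[ 3   5  4   6 ]
[ 0  -5  3  -1 ]
[ 0   0  4  -4 ]
[ 0   0  0  -3 ]
det(A) = (-1)^0 * (3) * (-5) * (4) * (-3) = 180  (0 row swaps -> sign +1)

det(A) = 180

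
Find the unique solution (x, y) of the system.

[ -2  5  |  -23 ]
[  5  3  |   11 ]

Forward elimination on [A|b]:
R2 <- R2 - (-5/2)*R1:  [     0   31/2  -93/2 ]
Row echelon form:
[ -2     5  |    -23 ]
[  0  31/2  |  -93/2 ]
Back-substitution:
y = (-93/2) / (31/2) = -3
x = (-23 - (5)*(-3)) / -2 = 4

(4, -3)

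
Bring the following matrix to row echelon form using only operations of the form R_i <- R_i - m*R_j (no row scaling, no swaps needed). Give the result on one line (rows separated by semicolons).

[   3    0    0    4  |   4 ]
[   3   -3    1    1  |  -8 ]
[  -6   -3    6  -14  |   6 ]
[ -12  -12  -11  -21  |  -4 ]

REF = [3 0 0 4 4; 0 -3 1 -3 -12; 0 0 5 -3 26; 0 0 0 -2 138]

Forward elimination:
R2 <- R2 - (1)*R1:  [   0   -3    1   -3  -12 ]
R3 <- R3 - (-2)*R1:  [  0  -3   6  -6  14 ]
R4 <- R4 - (-4)*R1:  [   0  -12  -11   -5   12 ]
R3 <- R3 - (1)*R2:  [  0   0   5  -3  26 ]
R4 <- R4 - (4)*R2:  [   0    0  -15    7   60 ]
R4 <- R4 - (-3)*R3:  [   0    0    0   -2  138 ]
Row echelon form:
[ 3   0  0   4  |    4 ]
[ 0  -3  1  -3  |  -12 ]
[ 0   0  5  -3  |   26 ]
[ 0   0  0  -2  |  138 ]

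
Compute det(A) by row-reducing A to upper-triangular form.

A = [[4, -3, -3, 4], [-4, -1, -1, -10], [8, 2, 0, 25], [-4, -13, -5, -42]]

det(A) = 192

Forward elimination:
R2 <- R2 - (-1)*R1:  [  0  -4  -4  -6 ]
R3 <- R3 - (2)*R1:  [  0   8   6  17 ]
R4 <- R4 - (-1)*R1:  [   0  -16   -8  -38 ]
R3 <- R3 - (-2)*R2:  [  0   0  -2   5 ]
R4 <- R4 - (4)*R2:  [   0    0    8  -14 ]
R4 <- R4 - (-4)*R3:  [ 0  0  0  6 ]
Upper-triangular form:
[ 4  -3  -3   4 ]
[ 0  -4  -4  -6 ]
[ 0   0  -2   5 ]
[ 0   0   0   6 ]
det(A) = (-1)^0 * (4) * (-4) * (-2) * (6) = 192  (0 row swaps -> sign +1)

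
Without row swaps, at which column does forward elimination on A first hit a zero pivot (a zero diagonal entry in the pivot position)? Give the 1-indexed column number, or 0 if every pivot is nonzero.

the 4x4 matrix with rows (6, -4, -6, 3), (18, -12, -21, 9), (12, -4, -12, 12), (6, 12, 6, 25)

first zero-pivot column = 2

Naive forward elimination:
R2 <- R2 - (3)*R1:  [  0   0  -3   0 ]
R3 <- R3 - (2)*R1:  [ 0  4  0  6 ]
R4 <- R4 - (1)*R1:  [  0  16  12  22 ]
Matrix at this point:
[ 6  -4  -6   3 ]
[ 0   0  -3   0 ]
[ 0   4   0   6 ]
[ 0  16  12  22 ]
Pivot entry (2,2) is zero but row 3 has 4 in column 2 -> naive elimination stops; a row interchange (e.g. R2 <-> R3) would be required here.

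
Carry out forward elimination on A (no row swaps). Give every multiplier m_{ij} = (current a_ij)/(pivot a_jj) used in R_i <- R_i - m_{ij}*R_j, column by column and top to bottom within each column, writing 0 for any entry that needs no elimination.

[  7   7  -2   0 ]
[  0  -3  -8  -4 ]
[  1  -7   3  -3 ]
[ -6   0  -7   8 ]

Forward elimination:
R2: entry in column 1 is already 0 -> m_{21} = 0 (no row operation needed)
R3 <- R3 - (1/7)*R1:  [    0    -8  23/7    -3 ]
R4 <- R4 - (-6/7)*R1:  [     0      6  -61/7      8 ]
R3 <- R3 - (8/3)*R2:  [      0       0  517/21    23/3 ]
R4 <- R4 - (-2)*R2:  [      0       0  -173/7       0 ]
R4 <- R4 - (-519/517)*R3:  [        0         0         0  3979/517 ]
Multipliers (in order of application): m_{21} = 0, m_{31} = 1/7, m_{41} = -6/7, m_{32} = 8/3, m_{42} = -2, m_{43} = -519/517

multipliers: 0, 1/7, -6/7, 8/3, -2, -519/517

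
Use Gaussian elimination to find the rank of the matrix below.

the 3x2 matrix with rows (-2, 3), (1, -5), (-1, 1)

rank(A) = 2

Row reduction:
R2 <- R2 - (-1/2)*R1:  [    0  -7/2 ]
R3 <- R3 - (1/2)*R1:  [    0  -1/2 ]
R3 <- R3 - (1/7)*R2:  [ 0  0 ]
Row echelon form:
[ -2     3 ]
[  0  -7/2 ]
[  0     0 ]
Nonzero rows / pivot columns: 2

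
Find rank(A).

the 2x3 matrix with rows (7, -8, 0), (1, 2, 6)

rank(A) = 2

Row reduction:
R2 <- R2 - (1/7)*R1:  [    0  22/7     6 ]
Row echelon form:
[ 7    -8  0 ]
[ 0  22/7  6 ]
Nonzero rows / pivot columns: 2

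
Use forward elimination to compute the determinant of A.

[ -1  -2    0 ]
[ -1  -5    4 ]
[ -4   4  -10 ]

det(A) = 18

Forward elimination:
R2 <- R2 - (1)*R1:  [  0  -3   4 ]
R3 <- R3 - (4)*R1:  [   0   12  -10 ]
R3 <- R3 - (-4)*R2:  [ 0  0  6 ]
Upper-triangular form:
[ -1  -2  0 ]
[  0  -3  4 ]
[  0   0  6 ]
det(A) = (-1)^0 * (-1) * (-3) * (6) = 18  (0 row swaps -> sign +1)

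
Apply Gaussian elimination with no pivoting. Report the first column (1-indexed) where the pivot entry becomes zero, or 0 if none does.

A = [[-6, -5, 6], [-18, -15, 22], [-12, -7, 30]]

first zero-pivot column = 2

Naive forward elimination:
R2 <- R2 - (3)*R1:  [ 0  0  4 ]
R3 <- R3 - (2)*R1:  [  0   3  18 ]
Matrix at this point:
[ -6  -5   6 ]
[  0   0   4 ]
[  0   3  18 ]
Pivot entry (2,2) is zero but row 3 has 3 in column 2 -> naive elimination stops; a row interchange (e.g. R2 <-> R3) would be required here.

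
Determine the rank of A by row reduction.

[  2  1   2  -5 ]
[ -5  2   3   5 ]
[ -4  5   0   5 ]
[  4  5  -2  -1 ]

rank(A) = 4

Row reduction:
R2 <- R2 - (-5/2)*R1:  [     0    9/2      8  -15/2 ]
R3 <- R3 - (-2)*R1:  [  0   7   4  -5 ]
R4 <- R4 - (2)*R1:  [  0   3  -6   9 ]
R3 <- R3 - (14/9)*R2:  [     0      0  -76/9   20/3 ]
R4 <- R4 - (2/3)*R2:  [     0      0  -34/3     14 ]
R4 <- R4 - (51/38)*R3:  [     0      0      0  96/19 ]
Row echelon form:
[ 2    1      2     -5 ]
[ 0  9/2      8  -15/2 ]
[ 0    0  -76/9   20/3 ]
[ 0    0      0  96/19 ]
Nonzero rows / pivot columns: 4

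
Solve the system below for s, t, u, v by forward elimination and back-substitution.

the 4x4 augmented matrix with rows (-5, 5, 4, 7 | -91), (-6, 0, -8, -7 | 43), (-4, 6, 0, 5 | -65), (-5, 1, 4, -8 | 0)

Forward elimination on [A|b]:
R2 <- R2 - (6/5)*R1:  [     0     -6  -64/5  -77/5  761/5 ]
R3 <- R3 - (4/5)*R1:  [     0      2  -16/5   -3/5   39/5 ]
R4 <- R4 - (1)*R1:  [   0   -4    0  -15   91 ]
R3 <- R3 - (-1/3)*R2:  [       0        0  -112/15   -86/15   878/15 ]
R4 <- R4 - (2/3)*R2:  [       0        0   128/15   -71/15  -157/15 ]
R4 <- R4 - (-8/7)*R3:  [     0      0      0  -79/7  395/7 ]
Row echelon form:
[ -5   5        4       7  |     -91 ]
[  0  -6    -64/5   -77/5  |   761/5 ]
[  0   0  -112/15  -86/15  |  878/15 ]
[  0   0        0   -79/7  |   395/7 ]
Back-substitution:
v = (395/7) / (-79/7) = -5
u = (878/15 - (-86/15)*(-5)) / (-112/15) = -4
t = (761/5 - (-64/5)*(-4) - (-77/5)*(-5)) / -6 = -4
s = (-91 - (5)*(-4) - (4)*(-4) - (7)*(-5)) / -5 = 4

(4, -4, -4, -5)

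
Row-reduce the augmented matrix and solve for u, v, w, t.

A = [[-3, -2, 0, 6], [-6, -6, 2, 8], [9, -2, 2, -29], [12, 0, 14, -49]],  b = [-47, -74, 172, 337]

(3, 4, 4, -5)

Forward elimination on [A|b]:
R2 <- R2 - (2)*R1:  [  0  -2   2  -4  20 ]
R3 <- R3 - (-3)*R1:  [   0   -8    2  -11   31 ]
R4 <- R4 - (-4)*R1:  [   0   -8   14  -25  149 ]
R3 <- R3 - (4)*R2:  [   0    0   -6    5  -49 ]
R4 <- R4 - (4)*R2:  [  0   0   6  -9  69 ]
R4 <- R4 - (-1)*R3:  [  0   0   0  -4  20 ]
Row echelon form:
[ -3  -2   0   6  |  -47 ]
[  0  -2   2  -4  |   20 ]
[  0   0  -6   5  |  -49 ]
[  0   0   0  -4  |   20 ]
Back-substitution:
t = (20) / -4 = -5
w = (-49 - (5)*(-5)) / -6 = 4
v = (20 - (2)*(4) - (-4)*(-5)) / -2 = 4
u = (-47 - (-2)*(4) - (6)*(-5)) / -3 = 3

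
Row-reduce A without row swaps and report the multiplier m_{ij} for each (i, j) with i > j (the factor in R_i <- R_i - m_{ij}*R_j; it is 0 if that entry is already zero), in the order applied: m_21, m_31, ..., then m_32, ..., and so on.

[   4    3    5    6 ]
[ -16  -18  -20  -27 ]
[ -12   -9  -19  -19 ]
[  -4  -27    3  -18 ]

multipliers: -4, -3, -1, 0, 4, -2

Forward elimination:
R2 <- R2 - (-4)*R1:  [  0  -6   0  -3 ]
R3 <- R3 - (-3)*R1:  [  0   0  -4  -1 ]
R4 <- R4 - (-1)*R1:  [   0  -24    8  -12 ]
R3: entry in column 2 is already 0 -> m_{32} = 0 (no row operation needed)
R4 <- R4 - (4)*R2:  [ 0  0  8  0 ]
R4 <- R4 - (-2)*R3:  [  0   0   0  -2 ]
Multipliers (in order of application): m_{21} = -4, m_{31} = -3, m_{41} = -1, m_{32} = 0, m_{42} = 4, m_{43} = -2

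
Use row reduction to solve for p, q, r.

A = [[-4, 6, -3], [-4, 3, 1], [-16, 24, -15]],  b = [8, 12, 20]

(1, 4, 4)

Forward elimination on [A|b]:
R2 <- R2 - (1)*R1:  [  0  -3   4   4 ]
R3 <- R3 - (4)*R1:  [   0    0   -3  -12 ]
Row echelon form:
[ -4   6  -3  |    8 ]
[  0  -3   4  |    4 ]
[  0   0  -3  |  -12 ]
Back-substitution:
r = (-12) / -3 = 4
q = (4 - (4)*(4)) / -3 = 4
p = (8 - (6)*(4) - (-3)*(4)) / -4 = 1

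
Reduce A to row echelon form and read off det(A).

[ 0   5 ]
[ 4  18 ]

Forward elimination:
R1 <-> R2   (pivot in column 1 was zero)
[ 4  18 ]
[ 0   5 ]
Upper-triangular form:
[ 4  18 ]
[ 0   5 ]
det(A) = (-1)^1 * (4) * (5) = -20  (1 row swap -> sign -1)

det(A) = -20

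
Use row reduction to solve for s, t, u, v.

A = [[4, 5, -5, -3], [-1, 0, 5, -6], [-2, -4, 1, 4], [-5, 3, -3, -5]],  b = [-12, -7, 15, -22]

Forward elimination on [A|b]:
R2 <- R2 - (-1/4)*R1:  [     0    5/4   15/4  -27/4    -10 ]
R3 <- R3 - (-1/2)*R1:  [    0  -3/2  -3/2   5/2     9 ]
R4 <- R4 - (-5/4)*R1:  [     0   37/4  -37/4  -35/4    -37 ]
R3 <- R3 - (-6/5)*R2:  [     0      0      3  -28/5     -3 ]
R4 <- R4 - (37/5)*R2:  [     0      0    -37  206/5     37 ]
R4 <- R4 - (-37/3)*R3:  [       0        0        0  -418/15        0 ]
Row echelon form:
[ 4    5    -5       -3  |  -12 ]
[ 0  5/4  15/4    -27/4  |  -10 ]
[ 0    0     3    -28/5  |   -3 ]
[ 0    0     0  -418/15  |    0 ]
Back-substitution:
v = (0) / (-418/15) = 0
u = (-3 - (-28/5)*(0)) / 3 = -1
t = (-10 - (15/4)*(-1) - (-27/4)*(0)) / (5/4) = -5
s = (-12 - (5)*(-5) - (-5)*(-1) - (-3)*(0)) / 4 = 2

(2, -5, -1, 0)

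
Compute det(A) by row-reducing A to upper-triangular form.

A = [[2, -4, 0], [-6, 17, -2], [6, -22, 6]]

Forward elimination:
R2 <- R2 - (-3)*R1:  [  0   5  -2 ]
R3 <- R3 - (3)*R1:  [   0  -10    6 ]
R3 <- R3 - (-2)*R2:  [ 0  0  2 ]
Upper-triangular form:
[ 2  -4   0 ]
[ 0   5  -2 ]
[ 0   0   2 ]
det(A) = (-1)^0 * (2) * (5) * (2) = 20  (0 row swaps -> sign +1)

det(A) = 20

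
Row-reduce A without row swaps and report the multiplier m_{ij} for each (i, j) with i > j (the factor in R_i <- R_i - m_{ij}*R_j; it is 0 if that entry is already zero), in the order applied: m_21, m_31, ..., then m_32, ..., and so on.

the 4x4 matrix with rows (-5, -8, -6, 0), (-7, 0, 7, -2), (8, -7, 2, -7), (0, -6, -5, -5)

multipliers: 7/5, -8/5, 0, -99/56, -15/28, 26/157

Forward elimination:
R2 <- R2 - (7/5)*R1:  [    0  56/5  77/5    -2 ]
R3 <- R3 - (-8/5)*R1:  [     0  -99/5  -38/5     -7 ]
R4: entry in column 1 is already 0 -> m_{41} = 0 (no row operation needed)
R3 <- R3 - (-99/56)*R2:  [       0        0    157/8  -295/28 ]
R4 <- R4 - (-15/28)*R2:  [      0       0    13/4  -85/14 ]
R4 <- R4 - (26/157)*R3:  [          0           0           0  -4755/1099 ]
Multipliers (in order of application): m_{21} = 7/5, m_{31} = -8/5, m_{41} = 0, m_{32} = -99/56, m_{42} = -15/28, m_{43} = 26/157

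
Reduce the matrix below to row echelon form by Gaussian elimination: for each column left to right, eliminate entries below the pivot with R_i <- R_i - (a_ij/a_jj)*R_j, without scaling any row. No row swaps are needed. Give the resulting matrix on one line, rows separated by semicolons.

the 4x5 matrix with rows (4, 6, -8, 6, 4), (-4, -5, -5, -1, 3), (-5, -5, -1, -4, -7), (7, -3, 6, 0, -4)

REF = [4 6 -8 6 4; 0 1 -13 5 7; 0 0 43/2 -9 -39/2; 0 0 0 -348/43 -2474/43]

Forward elimination:
R2 <- R2 - (-1)*R1:  [   0    1  -13    5    7 ]
R3 <- R3 - (-5/4)*R1:  [   0  5/2  -11  7/2   -2 ]
R4 <- R4 - (7/4)*R1:  [     0  -27/2     20  -21/2    -11 ]
R3 <- R3 - (5/2)*R2:  [     0      0   43/2     -9  -39/2 ]
R4 <- R4 - (-27/2)*R2:  [      0       0  -311/2      57   167/2 ]
R4 <- R4 - (-311/43)*R3:  [        0         0         0   -348/43  -2474/43 ]
Row echelon form:
[ 4  6    -8        6         4 ]
[ 0  1   -13        5         7 ]
[ 0  0  43/2       -9     -39/2 ]
[ 0  0     0  -348/43  -2474/43 ]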